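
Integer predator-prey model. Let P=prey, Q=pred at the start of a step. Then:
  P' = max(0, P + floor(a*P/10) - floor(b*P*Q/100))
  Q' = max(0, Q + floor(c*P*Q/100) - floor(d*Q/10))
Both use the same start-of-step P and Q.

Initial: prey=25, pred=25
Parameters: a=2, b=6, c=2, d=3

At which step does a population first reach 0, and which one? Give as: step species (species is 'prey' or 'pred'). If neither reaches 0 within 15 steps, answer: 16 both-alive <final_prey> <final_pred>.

Step 1: prey: 25+5-37=0; pred: 25+12-7=30
First extinction: prey at step 1

Answer: 1 prey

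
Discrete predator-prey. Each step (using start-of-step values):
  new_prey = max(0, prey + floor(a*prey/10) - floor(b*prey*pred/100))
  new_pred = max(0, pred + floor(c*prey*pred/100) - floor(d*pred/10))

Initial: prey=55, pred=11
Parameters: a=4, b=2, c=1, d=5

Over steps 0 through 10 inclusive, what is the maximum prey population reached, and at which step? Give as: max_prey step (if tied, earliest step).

Answer: 94 4

Derivation:
Step 1: prey: 55+22-12=65; pred: 11+6-5=12
Step 2: prey: 65+26-15=76; pred: 12+7-6=13
Step 3: prey: 76+30-19=87; pred: 13+9-6=16
Step 4: prey: 87+34-27=94; pred: 16+13-8=21
Step 5: prey: 94+37-39=92; pred: 21+19-10=30
Step 6: prey: 92+36-55=73; pred: 30+27-15=42
Step 7: prey: 73+29-61=41; pred: 42+30-21=51
Step 8: prey: 41+16-41=16; pred: 51+20-25=46
Step 9: prey: 16+6-14=8; pred: 46+7-23=30
Step 10: prey: 8+3-4=7; pred: 30+2-15=17
Max prey = 94 at step 4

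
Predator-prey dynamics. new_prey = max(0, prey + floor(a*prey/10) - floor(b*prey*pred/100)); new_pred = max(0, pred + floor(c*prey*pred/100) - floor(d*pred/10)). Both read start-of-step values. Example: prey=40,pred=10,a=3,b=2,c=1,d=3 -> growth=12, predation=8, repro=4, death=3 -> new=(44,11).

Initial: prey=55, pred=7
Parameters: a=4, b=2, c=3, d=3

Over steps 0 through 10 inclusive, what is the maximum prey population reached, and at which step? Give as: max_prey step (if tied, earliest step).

Answer: 76 2

Derivation:
Step 1: prey: 55+22-7=70; pred: 7+11-2=16
Step 2: prey: 70+28-22=76; pred: 16+33-4=45
Step 3: prey: 76+30-68=38; pred: 45+102-13=134
Step 4: prey: 38+15-101=0; pred: 134+152-40=246
Step 5: prey: 0+0-0=0; pred: 246+0-73=173
Step 6: prey: 0+0-0=0; pred: 173+0-51=122
Step 7: prey: 0+0-0=0; pred: 122+0-36=86
Step 8: prey: 0+0-0=0; pred: 86+0-25=61
Step 9: prey: 0+0-0=0; pred: 61+0-18=43
Step 10: prey: 0+0-0=0; pred: 43+0-12=31
Max prey = 76 at step 2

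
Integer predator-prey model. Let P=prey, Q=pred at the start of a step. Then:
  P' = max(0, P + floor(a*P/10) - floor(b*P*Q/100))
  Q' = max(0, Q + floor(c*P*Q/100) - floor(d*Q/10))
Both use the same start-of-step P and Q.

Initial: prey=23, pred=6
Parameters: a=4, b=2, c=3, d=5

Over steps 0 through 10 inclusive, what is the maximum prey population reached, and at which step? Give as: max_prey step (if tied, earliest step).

Answer: 50 4

Derivation:
Step 1: prey: 23+9-2=30; pred: 6+4-3=7
Step 2: prey: 30+12-4=38; pred: 7+6-3=10
Step 3: prey: 38+15-7=46; pred: 10+11-5=16
Step 4: prey: 46+18-14=50; pred: 16+22-8=30
Step 5: prey: 50+20-30=40; pred: 30+45-15=60
Step 6: prey: 40+16-48=8; pred: 60+72-30=102
Step 7: prey: 8+3-16=0; pred: 102+24-51=75
Step 8: prey: 0+0-0=0; pred: 75+0-37=38
Step 9: prey: 0+0-0=0; pred: 38+0-19=19
Step 10: prey: 0+0-0=0; pred: 19+0-9=10
Max prey = 50 at step 4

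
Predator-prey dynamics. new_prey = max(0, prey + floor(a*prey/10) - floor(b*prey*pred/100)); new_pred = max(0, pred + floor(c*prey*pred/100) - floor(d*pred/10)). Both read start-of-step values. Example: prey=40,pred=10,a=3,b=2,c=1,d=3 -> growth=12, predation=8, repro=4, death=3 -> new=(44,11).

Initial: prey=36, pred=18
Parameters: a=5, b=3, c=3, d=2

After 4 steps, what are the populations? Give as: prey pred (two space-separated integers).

Step 1: prey: 36+18-19=35; pred: 18+19-3=34
Step 2: prey: 35+17-35=17; pred: 34+35-6=63
Step 3: prey: 17+8-32=0; pred: 63+32-12=83
Step 4: prey: 0+0-0=0; pred: 83+0-16=67

Answer: 0 67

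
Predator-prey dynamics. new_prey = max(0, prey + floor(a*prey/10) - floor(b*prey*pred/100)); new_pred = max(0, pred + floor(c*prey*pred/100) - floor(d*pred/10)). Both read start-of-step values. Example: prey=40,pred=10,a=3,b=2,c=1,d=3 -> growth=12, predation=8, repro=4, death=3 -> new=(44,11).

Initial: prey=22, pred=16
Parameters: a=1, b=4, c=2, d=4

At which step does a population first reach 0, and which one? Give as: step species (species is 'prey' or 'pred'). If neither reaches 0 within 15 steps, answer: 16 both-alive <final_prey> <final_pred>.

Answer: 16 both-alive 2 2

Derivation:
Step 1: prey: 22+2-14=10; pred: 16+7-6=17
Step 2: prey: 10+1-6=5; pred: 17+3-6=14
Step 3: prey: 5+0-2=3; pred: 14+1-5=10
Step 4: prey: 3+0-1=2; pred: 10+0-4=6
Step 5: prey: 2+0-0=2; pred: 6+0-2=4
Step 6: prey: 2+0-0=2; pred: 4+0-1=3
Step 7: prey: 2+0-0=2; pred: 3+0-1=2
Step 8: prey: 2+0-0=2; pred: 2+0-0=2
Steps 9-15: state stable at prey=2, pred=2 (no change)
No extinction within 15 steps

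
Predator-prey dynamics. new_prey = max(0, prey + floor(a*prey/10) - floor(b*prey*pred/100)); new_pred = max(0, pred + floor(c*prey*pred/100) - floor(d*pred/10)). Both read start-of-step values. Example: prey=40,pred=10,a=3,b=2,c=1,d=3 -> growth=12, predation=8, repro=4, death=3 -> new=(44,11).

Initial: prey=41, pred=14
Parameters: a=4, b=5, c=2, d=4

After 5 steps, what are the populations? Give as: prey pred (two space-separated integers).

Step 1: prey: 41+16-28=29; pred: 14+11-5=20
Step 2: prey: 29+11-29=11; pred: 20+11-8=23
Step 3: prey: 11+4-12=3; pred: 23+5-9=19
Step 4: prey: 3+1-2=2; pred: 19+1-7=13
Step 5: prey: 2+0-1=1; pred: 13+0-5=8

Answer: 1 8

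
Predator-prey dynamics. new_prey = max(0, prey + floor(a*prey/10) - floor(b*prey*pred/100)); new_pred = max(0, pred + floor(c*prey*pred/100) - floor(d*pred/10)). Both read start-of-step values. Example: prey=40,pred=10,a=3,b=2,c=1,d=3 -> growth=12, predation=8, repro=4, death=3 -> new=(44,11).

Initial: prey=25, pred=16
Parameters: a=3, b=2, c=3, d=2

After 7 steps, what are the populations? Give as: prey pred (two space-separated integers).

Step 1: prey: 25+7-8=24; pred: 16+12-3=25
Step 2: prey: 24+7-12=19; pred: 25+18-5=38
Step 3: prey: 19+5-14=10; pred: 38+21-7=52
Step 4: prey: 10+3-10=3; pred: 52+15-10=57
Step 5: prey: 3+0-3=0; pred: 57+5-11=51
Step 6: prey: 0+0-0=0; pred: 51+0-10=41
Step 7: prey: 0+0-0=0; pred: 41+0-8=33

Answer: 0 33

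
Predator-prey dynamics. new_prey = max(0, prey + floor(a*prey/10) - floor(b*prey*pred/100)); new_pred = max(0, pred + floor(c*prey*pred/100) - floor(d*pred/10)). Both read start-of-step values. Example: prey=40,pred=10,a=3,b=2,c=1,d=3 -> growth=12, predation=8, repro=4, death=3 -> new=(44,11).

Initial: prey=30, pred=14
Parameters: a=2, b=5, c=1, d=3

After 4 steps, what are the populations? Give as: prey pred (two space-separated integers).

Answer: 4 7

Derivation:
Step 1: prey: 30+6-21=15; pred: 14+4-4=14
Step 2: prey: 15+3-10=8; pred: 14+2-4=12
Step 3: prey: 8+1-4=5; pred: 12+0-3=9
Step 4: prey: 5+1-2=4; pred: 9+0-2=7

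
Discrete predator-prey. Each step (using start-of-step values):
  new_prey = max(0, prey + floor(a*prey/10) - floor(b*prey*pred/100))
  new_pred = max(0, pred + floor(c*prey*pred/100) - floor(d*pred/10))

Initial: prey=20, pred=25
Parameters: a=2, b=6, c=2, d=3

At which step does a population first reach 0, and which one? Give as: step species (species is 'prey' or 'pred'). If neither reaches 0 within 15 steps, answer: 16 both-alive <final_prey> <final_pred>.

Step 1: prey: 20+4-30=0; pred: 25+10-7=28
First extinction: prey at step 1

Answer: 1 prey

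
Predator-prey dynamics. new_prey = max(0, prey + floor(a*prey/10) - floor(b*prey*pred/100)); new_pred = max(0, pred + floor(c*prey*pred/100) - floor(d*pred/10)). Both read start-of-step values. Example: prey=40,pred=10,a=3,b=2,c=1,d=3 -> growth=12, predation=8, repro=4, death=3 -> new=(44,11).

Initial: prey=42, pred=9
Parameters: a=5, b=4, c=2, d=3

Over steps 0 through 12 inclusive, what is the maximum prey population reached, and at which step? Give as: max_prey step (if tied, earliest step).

Step 1: prey: 42+21-15=48; pred: 9+7-2=14
Step 2: prey: 48+24-26=46; pred: 14+13-4=23
Step 3: prey: 46+23-42=27; pred: 23+21-6=38
Step 4: prey: 27+13-41=0; pred: 38+20-11=47
Step 5: prey: 0+0-0=0; pred: 47+0-14=33
Step 6: prey: 0+0-0=0; pred: 33+0-9=24
Step 7: prey: 0+0-0=0; pred: 24+0-7=17
Step 8: prey: 0+0-0=0; pred: 17+0-5=12
Step 9: prey: 0+0-0=0; pred: 12+0-3=9
Step 10: prey: 0+0-0=0; pred: 9+0-2=7
Step 11: prey: 0+0-0=0; pred: 7+0-2=5
Step 12: prey: 0+0-0=0; pred: 5+0-1=4
Max prey = 48 at step 1

Answer: 48 1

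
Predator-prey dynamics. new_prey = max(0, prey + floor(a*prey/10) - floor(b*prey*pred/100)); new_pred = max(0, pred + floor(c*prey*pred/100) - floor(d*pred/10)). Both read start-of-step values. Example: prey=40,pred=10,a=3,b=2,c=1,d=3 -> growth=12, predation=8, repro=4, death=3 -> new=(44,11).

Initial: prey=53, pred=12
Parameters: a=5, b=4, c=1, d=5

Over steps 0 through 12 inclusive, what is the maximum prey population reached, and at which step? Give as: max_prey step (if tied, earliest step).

Answer: 62 5

Derivation:
Step 1: prey: 53+26-25=54; pred: 12+6-6=12
Step 2: prey: 54+27-25=56; pred: 12+6-6=12
Step 3: prey: 56+28-26=58; pred: 12+6-6=12
Step 4: prey: 58+29-27=60; pred: 12+6-6=12
Step 5: prey: 60+30-28=62; pred: 12+7-6=13
Step 6: prey: 62+31-32=61; pred: 13+8-6=15
Step 7: prey: 61+30-36=55; pred: 15+9-7=17
Step 8: prey: 55+27-37=45; pred: 17+9-8=18
Step 9: prey: 45+22-32=35; pred: 18+8-9=17
Step 10: prey: 35+17-23=29; pred: 17+5-8=14
Step 11: prey: 29+14-16=27; pred: 14+4-7=11
Step 12: prey: 27+13-11=29; pred: 11+2-5=8
Max prey = 62 at step 5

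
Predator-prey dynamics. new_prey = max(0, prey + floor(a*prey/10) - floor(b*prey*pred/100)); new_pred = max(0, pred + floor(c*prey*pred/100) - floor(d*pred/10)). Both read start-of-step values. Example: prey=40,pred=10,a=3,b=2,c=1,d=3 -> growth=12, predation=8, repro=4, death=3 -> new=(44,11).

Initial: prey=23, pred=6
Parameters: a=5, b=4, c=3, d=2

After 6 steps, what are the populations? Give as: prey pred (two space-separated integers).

Step 1: prey: 23+11-5=29; pred: 6+4-1=9
Step 2: prey: 29+14-10=33; pred: 9+7-1=15
Step 3: prey: 33+16-19=30; pred: 15+14-3=26
Step 4: prey: 30+15-31=14; pred: 26+23-5=44
Step 5: prey: 14+7-24=0; pred: 44+18-8=54
Step 6: prey: 0+0-0=0; pred: 54+0-10=44

Answer: 0 44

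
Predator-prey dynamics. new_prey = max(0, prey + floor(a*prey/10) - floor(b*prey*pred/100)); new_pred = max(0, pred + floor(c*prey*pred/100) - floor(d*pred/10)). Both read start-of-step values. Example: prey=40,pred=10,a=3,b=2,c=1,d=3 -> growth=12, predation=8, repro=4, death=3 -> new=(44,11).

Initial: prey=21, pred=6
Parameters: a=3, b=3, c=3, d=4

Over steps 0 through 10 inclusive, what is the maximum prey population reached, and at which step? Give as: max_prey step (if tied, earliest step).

Step 1: prey: 21+6-3=24; pred: 6+3-2=7
Step 2: prey: 24+7-5=26; pred: 7+5-2=10
Step 3: prey: 26+7-7=26; pred: 10+7-4=13
Step 4: prey: 26+7-10=23; pred: 13+10-5=18
Step 5: prey: 23+6-12=17; pred: 18+12-7=23
Step 6: prey: 17+5-11=11; pred: 23+11-9=25
Step 7: prey: 11+3-8=6; pred: 25+8-10=23
Step 8: prey: 6+1-4=3; pred: 23+4-9=18
Step 9: prey: 3+0-1=2; pred: 18+1-7=12
Step 10: prey: 2+0-0=2; pred: 12+0-4=8
Max prey = 26 at step 2

Answer: 26 2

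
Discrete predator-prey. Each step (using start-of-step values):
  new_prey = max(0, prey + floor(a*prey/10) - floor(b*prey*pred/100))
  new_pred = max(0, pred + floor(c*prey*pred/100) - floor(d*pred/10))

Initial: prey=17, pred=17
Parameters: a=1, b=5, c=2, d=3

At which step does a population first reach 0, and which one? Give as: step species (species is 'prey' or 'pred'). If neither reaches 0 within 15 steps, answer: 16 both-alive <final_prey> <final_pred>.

Answer: 16 both-alive 1 3

Derivation:
Step 1: prey: 17+1-14=4; pred: 17+5-5=17
Step 2: prey: 4+0-3=1; pred: 17+1-5=13
Step 3: prey: 1+0-0=1; pred: 13+0-3=10
Step 4: prey: 1+0-0=1; pred: 10+0-3=7
Step 5: prey: 1+0-0=1; pred: 7+0-2=5
Step 6: prey: 1+0-0=1; pred: 5+0-1=4
Step 7: prey: 1+0-0=1; pred: 4+0-1=3
Step 8: prey: 1+0-0=1; pred: 3+0-0=3
Steps 9-15: state stable at prey=1, pred=3 (no change)
No extinction within 15 steps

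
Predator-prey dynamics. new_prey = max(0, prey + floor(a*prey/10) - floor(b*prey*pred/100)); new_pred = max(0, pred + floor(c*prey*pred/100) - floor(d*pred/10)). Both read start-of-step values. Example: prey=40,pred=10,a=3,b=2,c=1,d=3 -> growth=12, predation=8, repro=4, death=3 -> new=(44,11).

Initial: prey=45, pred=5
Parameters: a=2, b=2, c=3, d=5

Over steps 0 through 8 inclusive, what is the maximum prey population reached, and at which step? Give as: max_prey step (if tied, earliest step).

Step 1: prey: 45+9-4=50; pred: 5+6-2=9
Step 2: prey: 50+10-9=51; pred: 9+13-4=18
Step 3: prey: 51+10-18=43; pred: 18+27-9=36
Step 4: prey: 43+8-30=21; pred: 36+46-18=64
Step 5: prey: 21+4-26=0; pred: 64+40-32=72
Step 6: prey: 0+0-0=0; pred: 72+0-36=36
Step 7: prey: 0+0-0=0; pred: 36+0-18=18
Step 8: prey: 0+0-0=0; pred: 18+0-9=9
Max prey = 51 at step 2

Answer: 51 2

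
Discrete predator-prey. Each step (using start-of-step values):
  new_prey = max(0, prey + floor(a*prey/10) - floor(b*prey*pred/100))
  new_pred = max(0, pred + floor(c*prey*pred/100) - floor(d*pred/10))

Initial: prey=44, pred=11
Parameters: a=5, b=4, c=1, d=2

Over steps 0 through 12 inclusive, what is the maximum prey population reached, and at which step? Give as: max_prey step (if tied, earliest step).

Answer: 47 1

Derivation:
Step 1: prey: 44+22-19=47; pred: 11+4-2=13
Step 2: prey: 47+23-24=46; pred: 13+6-2=17
Step 3: prey: 46+23-31=38; pred: 17+7-3=21
Step 4: prey: 38+19-31=26; pred: 21+7-4=24
Step 5: prey: 26+13-24=15; pred: 24+6-4=26
Step 6: prey: 15+7-15=7; pred: 26+3-5=24
Step 7: prey: 7+3-6=4; pred: 24+1-4=21
Step 8: prey: 4+2-3=3; pred: 21+0-4=17
Step 9: prey: 3+1-2=2; pred: 17+0-3=14
Step 10: prey: 2+1-1=2; pred: 14+0-2=12
Step 11: prey: 2+1-0=3; pred: 12+0-2=10
Step 12: prey: 3+1-1=3; pred: 10+0-2=8
Max prey = 47 at step 1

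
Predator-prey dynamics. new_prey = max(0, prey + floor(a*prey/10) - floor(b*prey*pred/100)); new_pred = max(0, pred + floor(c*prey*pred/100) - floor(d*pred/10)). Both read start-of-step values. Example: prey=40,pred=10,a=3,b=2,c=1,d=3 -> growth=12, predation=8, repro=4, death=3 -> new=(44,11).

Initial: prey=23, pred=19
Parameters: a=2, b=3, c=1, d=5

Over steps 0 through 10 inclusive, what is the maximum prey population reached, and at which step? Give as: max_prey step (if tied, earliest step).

Step 1: prey: 23+4-13=14; pred: 19+4-9=14
Step 2: prey: 14+2-5=11; pred: 14+1-7=8
Step 3: prey: 11+2-2=11; pred: 8+0-4=4
Step 4: prey: 11+2-1=12; pred: 4+0-2=2
Step 5: prey: 12+2-0=14; pred: 2+0-1=1
Step 6: prey: 14+2-0=16; pred: 1+0-0=1
Step 7: prey: 16+3-0=19; pred: 1+0-0=1
Step 8: prey: 19+3-0=22; pred: 1+0-0=1
Step 9: prey: 22+4-0=26; pred: 1+0-0=1
Step 10: prey: 26+5-0=31; pred: 1+0-0=1
Max prey = 31 at step 10

Answer: 31 10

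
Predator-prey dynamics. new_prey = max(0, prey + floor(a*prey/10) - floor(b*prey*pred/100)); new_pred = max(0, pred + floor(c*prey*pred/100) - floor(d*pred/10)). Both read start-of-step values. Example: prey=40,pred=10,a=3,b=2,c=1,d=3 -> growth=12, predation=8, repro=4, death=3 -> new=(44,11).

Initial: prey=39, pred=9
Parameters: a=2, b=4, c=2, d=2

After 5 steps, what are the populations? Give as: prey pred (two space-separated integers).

Answer: 1 19

Derivation:
Step 1: prey: 39+7-14=32; pred: 9+7-1=15
Step 2: prey: 32+6-19=19; pred: 15+9-3=21
Step 3: prey: 19+3-15=7; pred: 21+7-4=24
Step 4: prey: 7+1-6=2; pred: 24+3-4=23
Step 5: prey: 2+0-1=1; pred: 23+0-4=19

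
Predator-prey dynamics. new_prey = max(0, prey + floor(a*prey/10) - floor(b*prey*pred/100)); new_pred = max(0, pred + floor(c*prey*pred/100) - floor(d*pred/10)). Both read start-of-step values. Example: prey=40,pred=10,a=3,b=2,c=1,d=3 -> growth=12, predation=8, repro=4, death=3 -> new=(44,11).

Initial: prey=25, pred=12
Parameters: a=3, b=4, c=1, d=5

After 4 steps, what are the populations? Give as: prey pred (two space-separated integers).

Step 1: prey: 25+7-12=20; pred: 12+3-6=9
Step 2: prey: 20+6-7=19; pred: 9+1-4=6
Step 3: prey: 19+5-4=20; pred: 6+1-3=4
Step 4: prey: 20+6-3=23; pred: 4+0-2=2

Answer: 23 2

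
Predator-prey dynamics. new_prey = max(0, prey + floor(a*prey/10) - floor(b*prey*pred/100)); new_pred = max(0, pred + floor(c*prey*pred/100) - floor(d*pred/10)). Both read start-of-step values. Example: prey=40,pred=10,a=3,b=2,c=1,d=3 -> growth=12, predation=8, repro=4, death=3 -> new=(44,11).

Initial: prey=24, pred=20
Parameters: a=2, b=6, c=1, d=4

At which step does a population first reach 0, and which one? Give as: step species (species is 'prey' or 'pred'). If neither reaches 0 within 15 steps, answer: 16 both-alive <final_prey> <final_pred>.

Answer: 1 prey

Derivation:
Step 1: prey: 24+4-28=0; pred: 20+4-8=16
First extinction: prey at step 1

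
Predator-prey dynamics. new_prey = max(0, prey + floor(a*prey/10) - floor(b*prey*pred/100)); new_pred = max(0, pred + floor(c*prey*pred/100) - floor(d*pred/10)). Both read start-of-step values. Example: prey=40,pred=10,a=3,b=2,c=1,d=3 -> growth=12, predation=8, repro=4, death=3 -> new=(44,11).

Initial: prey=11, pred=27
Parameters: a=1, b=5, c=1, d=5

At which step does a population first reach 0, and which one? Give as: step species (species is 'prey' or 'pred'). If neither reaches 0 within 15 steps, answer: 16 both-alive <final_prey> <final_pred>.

Answer: 1 prey

Derivation:
Step 1: prey: 11+1-14=0; pred: 27+2-13=16
First extinction: prey at step 1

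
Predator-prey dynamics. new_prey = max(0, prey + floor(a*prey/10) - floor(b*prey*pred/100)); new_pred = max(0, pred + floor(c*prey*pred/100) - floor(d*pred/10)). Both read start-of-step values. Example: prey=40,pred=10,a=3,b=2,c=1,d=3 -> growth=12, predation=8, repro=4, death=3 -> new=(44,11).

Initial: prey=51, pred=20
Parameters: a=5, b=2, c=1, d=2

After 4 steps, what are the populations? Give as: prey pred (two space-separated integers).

Step 1: prey: 51+25-20=56; pred: 20+10-4=26
Step 2: prey: 56+28-29=55; pred: 26+14-5=35
Step 3: prey: 55+27-38=44; pred: 35+19-7=47
Step 4: prey: 44+22-41=25; pred: 47+20-9=58

Answer: 25 58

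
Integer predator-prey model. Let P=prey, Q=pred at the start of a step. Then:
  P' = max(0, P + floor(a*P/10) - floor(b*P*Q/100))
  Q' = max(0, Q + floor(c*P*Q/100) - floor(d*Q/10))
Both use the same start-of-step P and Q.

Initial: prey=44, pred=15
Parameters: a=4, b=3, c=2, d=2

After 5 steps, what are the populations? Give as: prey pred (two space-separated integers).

Step 1: prey: 44+17-19=42; pred: 15+13-3=25
Step 2: prey: 42+16-31=27; pred: 25+21-5=41
Step 3: prey: 27+10-33=4; pred: 41+22-8=55
Step 4: prey: 4+1-6=0; pred: 55+4-11=48
Step 5: prey: 0+0-0=0; pred: 48+0-9=39

Answer: 0 39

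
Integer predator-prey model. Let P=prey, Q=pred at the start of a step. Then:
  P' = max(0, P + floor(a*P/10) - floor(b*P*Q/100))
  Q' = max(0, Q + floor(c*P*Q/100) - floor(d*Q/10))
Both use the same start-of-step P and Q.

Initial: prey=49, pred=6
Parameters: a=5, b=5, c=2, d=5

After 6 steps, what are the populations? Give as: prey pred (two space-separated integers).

Answer: 0 17

Derivation:
Step 1: prey: 49+24-14=59; pred: 6+5-3=8
Step 2: prey: 59+29-23=65; pred: 8+9-4=13
Step 3: prey: 65+32-42=55; pred: 13+16-6=23
Step 4: prey: 55+27-63=19; pred: 23+25-11=37
Step 5: prey: 19+9-35=0; pred: 37+14-18=33
Step 6: prey: 0+0-0=0; pred: 33+0-16=17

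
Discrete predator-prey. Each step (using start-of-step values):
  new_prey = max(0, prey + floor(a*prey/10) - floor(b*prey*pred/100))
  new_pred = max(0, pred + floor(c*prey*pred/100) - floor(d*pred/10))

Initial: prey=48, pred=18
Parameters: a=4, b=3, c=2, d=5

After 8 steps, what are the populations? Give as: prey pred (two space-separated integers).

Step 1: prey: 48+19-25=42; pred: 18+17-9=26
Step 2: prey: 42+16-32=26; pred: 26+21-13=34
Step 3: prey: 26+10-26=10; pred: 34+17-17=34
Step 4: prey: 10+4-10=4; pred: 34+6-17=23
Step 5: prey: 4+1-2=3; pred: 23+1-11=13
Step 6: prey: 3+1-1=3; pred: 13+0-6=7
Step 7: prey: 3+1-0=4; pred: 7+0-3=4
Step 8: prey: 4+1-0=5; pred: 4+0-2=2

Answer: 5 2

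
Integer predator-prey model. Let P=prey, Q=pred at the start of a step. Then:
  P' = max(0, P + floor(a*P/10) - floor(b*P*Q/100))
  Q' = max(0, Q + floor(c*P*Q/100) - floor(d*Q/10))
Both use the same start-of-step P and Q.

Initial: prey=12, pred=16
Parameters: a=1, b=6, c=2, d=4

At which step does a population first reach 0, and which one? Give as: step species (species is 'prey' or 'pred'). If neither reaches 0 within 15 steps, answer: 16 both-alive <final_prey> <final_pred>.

Step 1: prey: 12+1-11=2; pred: 16+3-6=13
Step 2: prey: 2+0-1=1; pred: 13+0-5=8
Step 3: prey: 1+0-0=1; pred: 8+0-3=5
Step 4: prey: 1+0-0=1; pred: 5+0-2=3
Step 5: prey: 1+0-0=1; pred: 3+0-1=2
Step 6: prey: 1+0-0=1; pred: 2+0-0=2
Steps 7-15: state stable at prey=1, pred=2 (no change)
No extinction within 15 steps

Answer: 16 both-alive 1 2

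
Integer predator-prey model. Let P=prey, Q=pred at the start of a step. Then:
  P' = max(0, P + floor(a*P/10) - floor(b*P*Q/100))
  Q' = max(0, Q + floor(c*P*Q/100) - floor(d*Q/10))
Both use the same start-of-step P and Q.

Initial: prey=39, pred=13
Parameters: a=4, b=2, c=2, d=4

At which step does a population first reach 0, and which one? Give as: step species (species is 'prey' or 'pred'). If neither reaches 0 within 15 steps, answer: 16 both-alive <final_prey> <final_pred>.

Step 1: prey: 39+15-10=44; pred: 13+10-5=18
Step 2: prey: 44+17-15=46; pred: 18+15-7=26
Step 3: prey: 46+18-23=41; pred: 26+23-10=39
Step 4: prey: 41+16-31=26; pred: 39+31-15=55
Step 5: prey: 26+10-28=8; pred: 55+28-22=61
Step 6: prey: 8+3-9=2; pred: 61+9-24=46
Step 7: prey: 2+0-1=1; pred: 46+1-18=29
Step 8: prey: 1+0-0=1; pred: 29+0-11=18
Step 9: prey: 1+0-0=1; pred: 18+0-7=11
Step 10: prey: 1+0-0=1; pred: 11+0-4=7
Step 11: prey: 1+0-0=1; pred: 7+0-2=5
Step 12: prey: 1+0-0=1; pred: 5+0-2=3
Step 13: prey: 1+0-0=1; pred: 3+0-1=2
Step 14: prey: 1+0-0=1; pred: 2+0-0=2
Steps 15-15: state stable at prey=1, pred=2 (no change)
No extinction within 15 steps

Answer: 16 both-alive 1 2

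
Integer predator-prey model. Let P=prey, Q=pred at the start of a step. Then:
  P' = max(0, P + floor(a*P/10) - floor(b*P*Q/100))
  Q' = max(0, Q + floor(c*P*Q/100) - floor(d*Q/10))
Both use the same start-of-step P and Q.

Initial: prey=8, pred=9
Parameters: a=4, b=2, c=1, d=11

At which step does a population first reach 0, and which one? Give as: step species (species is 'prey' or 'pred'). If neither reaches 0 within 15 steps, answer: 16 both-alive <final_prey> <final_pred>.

Answer: 1 pred

Derivation:
Step 1: prey: 8+3-1=10; pred: 9+0-9=0
First extinction: pred at step 1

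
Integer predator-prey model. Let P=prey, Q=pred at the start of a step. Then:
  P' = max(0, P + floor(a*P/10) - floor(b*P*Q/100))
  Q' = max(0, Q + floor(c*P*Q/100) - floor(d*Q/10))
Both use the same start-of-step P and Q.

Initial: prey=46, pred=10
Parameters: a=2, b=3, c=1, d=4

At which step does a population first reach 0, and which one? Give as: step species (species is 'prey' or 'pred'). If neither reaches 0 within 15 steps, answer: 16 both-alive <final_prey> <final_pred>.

Answer: 16 both-alive 45 4

Derivation:
Step 1: prey: 46+9-13=42; pred: 10+4-4=10
Step 2: prey: 42+8-12=38; pred: 10+4-4=10
Step 3: prey: 38+7-11=34; pred: 10+3-4=9
Step 4: prey: 34+6-9=31; pred: 9+3-3=9
Step 5: prey: 31+6-8=29; pred: 9+2-3=8
Step 6: prey: 29+5-6=28; pred: 8+2-3=7
Step 7: prey: 28+5-5=28; pred: 7+1-2=6
Step 8: prey: 28+5-5=28; pred: 6+1-2=5
Step 9: prey: 28+5-4=29; pred: 5+1-2=4
Step 10: prey: 29+5-3=31; pred: 4+1-1=4
Step 11: prey: 31+6-3=34; pred: 4+1-1=4
Step 12: prey: 34+6-4=36; pred: 4+1-1=4
Step 13: prey: 36+7-4=39; pred: 4+1-1=4
Step 14: prey: 39+7-4=42; pred: 4+1-1=4
Step 15: prey: 42+8-5=45; pred: 4+1-1=4
No extinction within 15 steps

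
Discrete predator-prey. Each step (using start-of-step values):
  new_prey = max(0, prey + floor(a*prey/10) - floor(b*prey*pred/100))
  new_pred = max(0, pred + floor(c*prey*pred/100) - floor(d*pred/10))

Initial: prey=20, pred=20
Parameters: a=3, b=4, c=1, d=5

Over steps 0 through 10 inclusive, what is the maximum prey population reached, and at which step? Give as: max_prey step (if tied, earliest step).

Answer: 36 10

Derivation:
Step 1: prey: 20+6-16=10; pred: 20+4-10=14
Step 2: prey: 10+3-5=8; pred: 14+1-7=8
Step 3: prey: 8+2-2=8; pred: 8+0-4=4
Step 4: prey: 8+2-1=9; pred: 4+0-2=2
Step 5: prey: 9+2-0=11; pred: 2+0-1=1
Step 6: prey: 11+3-0=14; pred: 1+0-0=1
Step 7: prey: 14+4-0=18; pred: 1+0-0=1
Step 8: prey: 18+5-0=23; pred: 1+0-0=1
Step 9: prey: 23+6-0=29; pred: 1+0-0=1
Step 10: prey: 29+8-1=36; pred: 1+0-0=1
Max prey = 36 at step 10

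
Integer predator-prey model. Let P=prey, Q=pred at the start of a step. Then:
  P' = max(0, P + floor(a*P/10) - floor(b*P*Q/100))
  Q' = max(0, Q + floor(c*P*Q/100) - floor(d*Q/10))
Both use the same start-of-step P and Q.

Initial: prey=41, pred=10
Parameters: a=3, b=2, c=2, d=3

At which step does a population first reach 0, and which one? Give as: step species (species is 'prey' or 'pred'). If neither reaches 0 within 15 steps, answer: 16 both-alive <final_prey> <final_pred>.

Answer: 16 both-alive 1 3

Derivation:
Step 1: prey: 41+12-8=45; pred: 10+8-3=15
Step 2: prey: 45+13-13=45; pred: 15+13-4=24
Step 3: prey: 45+13-21=37; pred: 24+21-7=38
Step 4: prey: 37+11-28=20; pred: 38+28-11=55
Step 5: prey: 20+6-22=4; pred: 55+22-16=61
Step 6: prey: 4+1-4=1; pred: 61+4-18=47
Step 7: prey: 1+0-0=1; pred: 47+0-14=33
Step 8: prey: 1+0-0=1; pred: 33+0-9=24
Step 9: prey: 1+0-0=1; pred: 24+0-7=17
Step 10: prey: 1+0-0=1; pred: 17+0-5=12
Step 11: prey: 1+0-0=1; pred: 12+0-3=9
Step 12: prey: 1+0-0=1; pred: 9+0-2=7
Step 13: prey: 1+0-0=1; pred: 7+0-2=5
Step 14: prey: 1+0-0=1; pred: 5+0-1=4
Step 15: prey: 1+0-0=1; pred: 4+0-1=3
No extinction within 15 steps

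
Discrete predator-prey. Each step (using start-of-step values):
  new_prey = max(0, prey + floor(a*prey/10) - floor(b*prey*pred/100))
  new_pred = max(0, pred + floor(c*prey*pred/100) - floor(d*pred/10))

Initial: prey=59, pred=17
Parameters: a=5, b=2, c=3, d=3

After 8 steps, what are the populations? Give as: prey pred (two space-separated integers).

Step 1: prey: 59+29-20=68; pred: 17+30-5=42
Step 2: prey: 68+34-57=45; pred: 42+85-12=115
Step 3: prey: 45+22-103=0; pred: 115+155-34=236
Step 4: prey: 0+0-0=0; pred: 236+0-70=166
Step 5: prey: 0+0-0=0; pred: 166+0-49=117
Step 6: prey: 0+0-0=0; pred: 117+0-35=82
Step 7: prey: 0+0-0=0; pred: 82+0-24=58
Step 8: prey: 0+0-0=0; pred: 58+0-17=41

Answer: 0 41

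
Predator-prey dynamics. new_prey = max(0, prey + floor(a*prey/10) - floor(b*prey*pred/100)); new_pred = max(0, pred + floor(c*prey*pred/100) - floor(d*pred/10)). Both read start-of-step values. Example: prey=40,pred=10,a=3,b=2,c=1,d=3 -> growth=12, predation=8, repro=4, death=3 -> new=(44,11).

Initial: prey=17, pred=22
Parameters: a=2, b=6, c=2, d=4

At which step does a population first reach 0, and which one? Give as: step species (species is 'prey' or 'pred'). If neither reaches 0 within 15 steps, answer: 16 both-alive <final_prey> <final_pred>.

Step 1: prey: 17+3-22=0; pred: 22+7-8=21
First extinction: prey at step 1

Answer: 1 prey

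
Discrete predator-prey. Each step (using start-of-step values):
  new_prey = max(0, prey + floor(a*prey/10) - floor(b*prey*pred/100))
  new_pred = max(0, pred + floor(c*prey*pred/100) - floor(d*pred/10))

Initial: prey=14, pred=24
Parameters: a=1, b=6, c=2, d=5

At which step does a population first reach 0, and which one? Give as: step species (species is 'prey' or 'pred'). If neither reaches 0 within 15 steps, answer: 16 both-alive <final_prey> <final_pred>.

Step 1: prey: 14+1-20=0; pred: 24+6-12=18
First extinction: prey at step 1

Answer: 1 prey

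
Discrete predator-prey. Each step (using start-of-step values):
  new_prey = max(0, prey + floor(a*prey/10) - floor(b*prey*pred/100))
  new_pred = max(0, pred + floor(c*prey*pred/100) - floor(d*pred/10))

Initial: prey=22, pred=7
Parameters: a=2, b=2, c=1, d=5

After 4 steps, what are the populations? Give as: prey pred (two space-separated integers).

Step 1: prey: 22+4-3=23; pred: 7+1-3=5
Step 2: prey: 23+4-2=25; pred: 5+1-2=4
Step 3: prey: 25+5-2=28; pred: 4+1-2=3
Step 4: prey: 28+5-1=32; pred: 3+0-1=2

Answer: 32 2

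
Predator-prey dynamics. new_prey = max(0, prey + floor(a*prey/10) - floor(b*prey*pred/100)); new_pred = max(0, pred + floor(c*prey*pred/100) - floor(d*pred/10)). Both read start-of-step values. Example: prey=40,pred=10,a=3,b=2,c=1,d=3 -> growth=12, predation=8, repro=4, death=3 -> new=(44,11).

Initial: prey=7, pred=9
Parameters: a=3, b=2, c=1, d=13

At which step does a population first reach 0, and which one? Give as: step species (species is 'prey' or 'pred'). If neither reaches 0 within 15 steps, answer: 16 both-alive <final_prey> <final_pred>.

Step 1: prey: 7+2-1=8; pred: 9+0-11=0
First extinction: pred at step 1

Answer: 1 pred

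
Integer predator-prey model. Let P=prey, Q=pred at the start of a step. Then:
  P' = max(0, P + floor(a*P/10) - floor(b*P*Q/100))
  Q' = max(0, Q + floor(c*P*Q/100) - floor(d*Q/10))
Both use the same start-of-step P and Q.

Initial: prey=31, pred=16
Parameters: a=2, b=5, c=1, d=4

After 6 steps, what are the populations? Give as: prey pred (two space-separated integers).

Answer: 3 2

Derivation:
Step 1: prey: 31+6-24=13; pred: 16+4-6=14
Step 2: prey: 13+2-9=6; pred: 14+1-5=10
Step 3: prey: 6+1-3=4; pred: 10+0-4=6
Step 4: prey: 4+0-1=3; pred: 6+0-2=4
Step 5: prey: 3+0-0=3; pred: 4+0-1=3
Step 6: prey: 3+0-0=3; pred: 3+0-1=2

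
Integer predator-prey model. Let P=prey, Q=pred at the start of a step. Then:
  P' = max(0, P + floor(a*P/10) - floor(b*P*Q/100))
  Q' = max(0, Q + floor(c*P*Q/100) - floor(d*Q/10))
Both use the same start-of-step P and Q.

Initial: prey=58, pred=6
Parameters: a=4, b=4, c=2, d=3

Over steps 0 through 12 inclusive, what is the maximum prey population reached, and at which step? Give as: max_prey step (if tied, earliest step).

Answer: 68 1

Derivation:
Step 1: prey: 58+23-13=68; pred: 6+6-1=11
Step 2: prey: 68+27-29=66; pred: 11+14-3=22
Step 3: prey: 66+26-58=34; pred: 22+29-6=45
Step 4: prey: 34+13-61=0; pred: 45+30-13=62
Step 5: prey: 0+0-0=0; pred: 62+0-18=44
Step 6: prey: 0+0-0=0; pred: 44+0-13=31
Step 7: prey: 0+0-0=0; pred: 31+0-9=22
Step 8: prey: 0+0-0=0; pred: 22+0-6=16
Step 9: prey: 0+0-0=0; pred: 16+0-4=12
Step 10: prey: 0+0-0=0; pred: 12+0-3=9
Step 11: prey: 0+0-0=0; pred: 9+0-2=7
Step 12: prey: 0+0-0=0; pred: 7+0-2=5
Max prey = 68 at step 1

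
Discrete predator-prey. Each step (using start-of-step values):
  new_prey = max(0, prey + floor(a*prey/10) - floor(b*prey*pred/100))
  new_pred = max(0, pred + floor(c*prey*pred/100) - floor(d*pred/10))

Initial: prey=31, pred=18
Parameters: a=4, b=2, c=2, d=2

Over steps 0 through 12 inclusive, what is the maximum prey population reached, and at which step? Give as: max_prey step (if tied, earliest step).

Step 1: prey: 31+12-11=32; pred: 18+11-3=26
Step 2: prey: 32+12-16=28; pred: 26+16-5=37
Step 3: prey: 28+11-20=19; pred: 37+20-7=50
Step 4: prey: 19+7-19=7; pred: 50+19-10=59
Step 5: prey: 7+2-8=1; pred: 59+8-11=56
Step 6: prey: 1+0-1=0; pred: 56+1-11=46
Step 7: prey: 0+0-0=0; pred: 46+0-9=37
Step 8: prey: 0+0-0=0; pred: 37+0-7=30
Step 9: prey: 0+0-0=0; pred: 30+0-6=24
Step 10: prey: 0+0-0=0; pred: 24+0-4=20
Step 11: prey: 0+0-0=0; pred: 20+0-4=16
Step 12: prey: 0+0-0=0; pred: 16+0-3=13
Max prey = 32 at step 1

Answer: 32 1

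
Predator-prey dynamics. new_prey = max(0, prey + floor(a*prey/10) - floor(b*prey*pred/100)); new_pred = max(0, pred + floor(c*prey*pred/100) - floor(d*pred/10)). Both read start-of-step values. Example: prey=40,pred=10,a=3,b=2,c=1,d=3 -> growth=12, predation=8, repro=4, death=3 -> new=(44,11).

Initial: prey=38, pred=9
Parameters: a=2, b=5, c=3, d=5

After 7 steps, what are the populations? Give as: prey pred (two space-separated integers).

Step 1: prey: 38+7-17=28; pred: 9+10-4=15
Step 2: prey: 28+5-21=12; pred: 15+12-7=20
Step 3: prey: 12+2-12=2; pred: 20+7-10=17
Step 4: prey: 2+0-1=1; pred: 17+1-8=10
Step 5: prey: 1+0-0=1; pred: 10+0-5=5
Step 6: prey: 1+0-0=1; pred: 5+0-2=3
Step 7: prey: 1+0-0=1; pred: 3+0-1=2

Answer: 1 2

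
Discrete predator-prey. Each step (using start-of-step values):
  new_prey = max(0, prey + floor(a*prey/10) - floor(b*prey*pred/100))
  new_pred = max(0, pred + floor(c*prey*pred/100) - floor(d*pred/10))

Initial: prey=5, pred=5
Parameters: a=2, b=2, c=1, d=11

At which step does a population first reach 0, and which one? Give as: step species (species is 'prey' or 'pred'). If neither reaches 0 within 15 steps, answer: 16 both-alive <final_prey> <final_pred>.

Answer: 1 pred

Derivation:
Step 1: prey: 5+1-0=6; pred: 5+0-5=0
First extinction: pred at step 1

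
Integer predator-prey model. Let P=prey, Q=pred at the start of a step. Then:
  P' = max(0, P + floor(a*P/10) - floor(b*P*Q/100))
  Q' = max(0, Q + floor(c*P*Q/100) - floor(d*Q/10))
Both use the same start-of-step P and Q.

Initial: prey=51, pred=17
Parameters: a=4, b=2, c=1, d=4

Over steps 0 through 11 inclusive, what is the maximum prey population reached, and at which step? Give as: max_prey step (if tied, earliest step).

Step 1: prey: 51+20-17=54; pred: 17+8-6=19
Step 2: prey: 54+21-20=55; pred: 19+10-7=22
Step 3: prey: 55+22-24=53; pred: 22+12-8=26
Step 4: prey: 53+21-27=47; pred: 26+13-10=29
Step 5: prey: 47+18-27=38; pred: 29+13-11=31
Step 6: prey: 38+15-23=30; pred: 31+11-12=30
Step 7: prey: 30+12-18=24; pred: 30+9-12=27
Step 8: prey: 24+9-12=21; pred: 27+6-10=23
Step 9: prey: 21+8-9=20; pred: 23+4-9=18
Step 10: prey: 20+8-7=21; pred: 18+3-7=14
Step 11: prey: 21+8-5=24; pred: 14+2-5=11
Max prey = 55 at step 2

Answer: 55 2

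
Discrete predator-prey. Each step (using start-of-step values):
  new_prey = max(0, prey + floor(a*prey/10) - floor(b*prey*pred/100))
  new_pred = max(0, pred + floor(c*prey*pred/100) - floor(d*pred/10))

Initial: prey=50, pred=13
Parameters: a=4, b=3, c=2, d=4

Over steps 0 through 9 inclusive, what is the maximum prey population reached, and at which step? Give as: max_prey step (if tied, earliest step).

Step 1: prey: 50+20-19=51; pred: 13+13-5=21
Step 2: prey: 51+20-32=39; pred: 21+21-8=34
Step 3: prey: 39+15-39=15; pred: 34+26-13=47
Step 4: prey: 15+6-21=0; pred: 47+14-18=43
Step 5: prey: 0+0-0=0; pred: 43+0-17=26
Step 6: prey: 0+0-0=0; pred: 26+0-10=16
Step 7: prey: 0+0-0=0; pred: 16+0-6=10
Step 8: prey: 0+0-0=0; pred: 10+0-4=6
Step 9: prey: 0+0-0=0; pred: 6+0-2=4
Max prey = 51 at step 1

Answer: 51 1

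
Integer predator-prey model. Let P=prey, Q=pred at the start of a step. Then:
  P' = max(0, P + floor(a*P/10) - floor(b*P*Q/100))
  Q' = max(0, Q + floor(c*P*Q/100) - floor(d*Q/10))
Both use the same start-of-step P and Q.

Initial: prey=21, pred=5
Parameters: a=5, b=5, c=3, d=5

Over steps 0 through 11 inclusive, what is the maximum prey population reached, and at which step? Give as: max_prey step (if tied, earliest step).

Answer: 37 3

Derivation:
Step 1: prey: 21+10-5=26; pred: 5+3-2=6
Step 2: prey: 26+13-7=32; pred: 6+4-3=7
Step 3: prey: 32+16-11=37; pred: 7+6-3=10
Step 4: prey: 37+18-18=37; pred: 10+11-5=16
Step 5: prey: 37+18-29=26; pred: 16+17-8=25
Step 6: prey: 26+13-32=7; pred: 25+19-12=32
Step 7: prey: 7+3-11=0; pred: 32+6-16=22
Step 8: prey: 0+0-0=0; pred: 22+0-11=11
Step 9: prey: 0+0-0=0; pred: 11+0-5=6
Step 10: prey: 0+0-0=0; pred: 6+0-3=3
Step 11: prey: 0+0-0=0; pred: 3+0-1=2
Max prey = 37 at step 3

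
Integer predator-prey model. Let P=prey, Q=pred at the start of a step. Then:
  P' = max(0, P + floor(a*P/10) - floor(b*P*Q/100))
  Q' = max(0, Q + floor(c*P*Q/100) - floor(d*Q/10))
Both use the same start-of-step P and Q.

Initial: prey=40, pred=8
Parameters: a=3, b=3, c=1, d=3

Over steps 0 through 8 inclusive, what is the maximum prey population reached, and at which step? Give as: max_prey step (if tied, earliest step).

Answer: 44 2

Derivation:
Step 1: prey: 40+12-9=43; pred: 8+3-2=9
Step 2: prey: 43+12-11=44; pred: 9+3-2=10
Step 3: prey: 44+13-13=44; pred: 10+4-3=11
Step 4: prey: 44+13-14=43; pred: 11+4-3=12
Step 5: prey: 43+12-15=40; pred: 12+5-3=14
Step 6: prey: 40+12-16=36; pred: 14+5-4=15
Step 7: prey: 36+10-16=30; pred: 15+5-4=16
Step 8: prey: 30+9-14=25; pred: 16+4-4=16
Max prey = 44 at step 2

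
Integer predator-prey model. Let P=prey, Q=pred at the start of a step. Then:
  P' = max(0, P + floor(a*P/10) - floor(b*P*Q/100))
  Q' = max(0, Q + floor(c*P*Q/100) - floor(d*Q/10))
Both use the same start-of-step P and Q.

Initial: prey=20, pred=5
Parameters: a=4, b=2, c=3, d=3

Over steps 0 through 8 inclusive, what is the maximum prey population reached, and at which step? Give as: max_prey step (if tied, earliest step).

Answer: 44 4

Derivation:
Step 1: prey: 20+8-2=26; pred: 5+3-1=7
Step 2: prey: 26+10-3=33; pred: 7+5-2=10
Step 3: prey: 33+13-6=40; pred: 10+9-3=16
Step 4: prey: 40+16-12=44; pred: 16+19-4=31
Step 5: prey: 44+17-27=34; pred: 31+40-9=62
Step 6: prey: 34+13-42=5; pred: 62+63-18=107
Step 7: prey: 5+2-10=0; pred: 107+16-32=91
Step 8: prey: 0+0-0=0; pred: 91+0-27=64
Max prey = 44 at step 4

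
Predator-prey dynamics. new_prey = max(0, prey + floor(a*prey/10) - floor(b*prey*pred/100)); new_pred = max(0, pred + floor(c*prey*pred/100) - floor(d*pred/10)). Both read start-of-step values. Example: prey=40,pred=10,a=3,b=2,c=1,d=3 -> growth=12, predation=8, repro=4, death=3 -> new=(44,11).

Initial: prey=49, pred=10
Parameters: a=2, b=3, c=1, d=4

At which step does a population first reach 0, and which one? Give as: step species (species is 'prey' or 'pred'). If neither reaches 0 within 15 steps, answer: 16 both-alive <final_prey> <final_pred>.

Answer: 16 both-alive 30 7

Derivation:
Step 1: prey: 49+9-14=44; pred: 10+4-4=10
Step 2: prey: 44+8-13=39; pred: 10+4-4=10
Step 3: prey: 39+7-11=35; pred: 10+3-4=9
Step 4: prey: 35+7-9=33; pred: 9+3-3=9
Step 5: prey: 33+6-8=31; pred: 9+2-3=8
Step 6: prey: 31+6-7=30; pred: 8+2-3=7
Step 7: prey: 30+6-6=30; pred: 7+2-2=7
Steps 8-15: state stable at prey=30, pred=7 (no change)
No extinction within 15 steps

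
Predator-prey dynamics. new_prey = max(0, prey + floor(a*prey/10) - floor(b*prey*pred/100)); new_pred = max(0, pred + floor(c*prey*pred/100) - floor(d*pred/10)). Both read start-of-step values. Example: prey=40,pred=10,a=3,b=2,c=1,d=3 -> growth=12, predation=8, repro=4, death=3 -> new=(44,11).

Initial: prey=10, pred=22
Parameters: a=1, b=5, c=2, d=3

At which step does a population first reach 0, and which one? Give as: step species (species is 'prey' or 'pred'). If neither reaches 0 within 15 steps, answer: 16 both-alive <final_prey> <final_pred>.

Step 1: prey: 10+1-11=0; pred: 22+4-6=20
First extinction: prey at step 1

Answer: 1 prey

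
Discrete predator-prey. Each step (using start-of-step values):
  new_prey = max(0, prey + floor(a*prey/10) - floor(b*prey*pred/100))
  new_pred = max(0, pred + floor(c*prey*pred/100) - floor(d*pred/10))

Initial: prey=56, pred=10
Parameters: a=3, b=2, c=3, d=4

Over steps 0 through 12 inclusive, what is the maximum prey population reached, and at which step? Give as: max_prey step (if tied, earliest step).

Step 1: prey: 56+16-11=61; pred: 10+16-4=22
Step 2: prey: 61+18-26=53; pred: 22+40-8=54
Step 3: prey: 53+15-57=11; pred: 54+85-21=118
Step 4: prey: 11+3-25=0; pred: 118+38-47=109
Step 5: prey: 0+0-0=0; pred: 109+0-43=66
Step 6: prey: 0+0-0=0; pred: 66+0-26=40
Step 7: prey: 0+0-0=0; pred: 40+0-16=24
Step 8: prey: 0+0-0=0; pred: 24+0-9=15
Step 9: prey: 0+0-0=0; pred: 15+0-6=9
Step 10: prey: 0+0-0=0; pred: 9+0-3=6
Step 11: prey: 0+0-0=0; pred: 6+0-2=4
Step 12: prey: 0+0-0=0; pred: 4+0-1=3
Max prey = 61 at step 1

Answer: 61 1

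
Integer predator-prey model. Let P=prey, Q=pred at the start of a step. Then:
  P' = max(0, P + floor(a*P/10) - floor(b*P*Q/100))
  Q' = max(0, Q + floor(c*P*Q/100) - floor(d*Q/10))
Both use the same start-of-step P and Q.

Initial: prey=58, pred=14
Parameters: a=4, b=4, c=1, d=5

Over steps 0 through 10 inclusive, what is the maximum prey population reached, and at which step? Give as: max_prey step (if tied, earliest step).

Answer: 68 10

Derivation:
Step 1: prey: 58+23-32=49; pred: 14+8-7=15
Step 2: prey: 49+19-29=39; pred: 15+7-7=15
Step 3: prey: 39+15-23=31; pred: 15+5-7=13
Step 4: prey: 31+12-16=27; pred: 13+4-6=11
Step 5: prey: 27+10-11=26; pred: 11+2-5=8
Step 6: prey: 26+10-8=28; pred: 8+2-4=6
Step 7: prey: 28+11-6=33; pred: 6+1-3=4
Step 8: prey: 33+13-5=41; pred: 4+1-2=3
Step 9: prey: 41+16-4=53; pred: 3+1-1=3
Step 10: prey: 53+21-6=68; pred: 3+1-1=3
Max prey = 68 at step 10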